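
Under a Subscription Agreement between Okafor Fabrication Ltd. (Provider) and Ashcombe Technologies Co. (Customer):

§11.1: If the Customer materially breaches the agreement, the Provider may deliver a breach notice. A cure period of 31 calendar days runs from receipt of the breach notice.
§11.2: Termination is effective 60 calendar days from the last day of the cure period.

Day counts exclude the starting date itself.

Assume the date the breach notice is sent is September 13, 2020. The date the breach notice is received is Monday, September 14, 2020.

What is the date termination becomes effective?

Adding 31 calendar days to September 14, 2020 gives October 15, 2020, which is the last day of the cure period.
The date termination becomes effective: October 15, 2020 + 60 days = December 14, 2020.

December 14, 2020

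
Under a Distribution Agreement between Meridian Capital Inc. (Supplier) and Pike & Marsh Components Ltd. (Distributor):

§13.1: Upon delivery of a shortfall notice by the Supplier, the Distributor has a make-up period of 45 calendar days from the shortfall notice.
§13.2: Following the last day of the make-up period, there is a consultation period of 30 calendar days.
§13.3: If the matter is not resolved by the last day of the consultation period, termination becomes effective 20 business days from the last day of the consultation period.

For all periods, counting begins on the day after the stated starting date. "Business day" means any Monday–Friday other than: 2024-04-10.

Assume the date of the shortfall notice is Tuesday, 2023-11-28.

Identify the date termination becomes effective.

2024-03-08

The last day of the make-up period: 2023-11-28 + 45 days = 2024-01-12.
The last day of the consultation period: 2024-01-12 + 30 days = 2024-02-11.
The date termination becomes effective: counting 20 business days from Sunday, 2024-02-11 (Feb 12, Feb 13, Feb 14, Feb 15, …, Mar 6, Mar 7, Mar 8, skipping weekends) reaches Friday, 2024-03-08.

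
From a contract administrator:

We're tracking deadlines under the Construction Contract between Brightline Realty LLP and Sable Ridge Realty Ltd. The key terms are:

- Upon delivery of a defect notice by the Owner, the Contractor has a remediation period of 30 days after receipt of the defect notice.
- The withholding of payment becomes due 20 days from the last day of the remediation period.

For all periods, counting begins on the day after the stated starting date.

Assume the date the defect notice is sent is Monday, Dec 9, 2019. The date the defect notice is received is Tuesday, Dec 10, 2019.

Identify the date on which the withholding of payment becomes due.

The last day of the remediation period: 30 calendar days after Dec 10, 2019 is Jan 9, 2020.
The date on which the withholding of payment becomes due: 20 calendar days after Jan 9, 2020 is Jan 29, 2020.

Jan 29, 2020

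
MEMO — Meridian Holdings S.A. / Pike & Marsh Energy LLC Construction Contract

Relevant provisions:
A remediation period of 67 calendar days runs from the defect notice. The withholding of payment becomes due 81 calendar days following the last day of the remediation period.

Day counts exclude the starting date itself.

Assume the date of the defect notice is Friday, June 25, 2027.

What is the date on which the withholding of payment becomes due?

Adding 67 calendar days to June 25, 2027 gives August 31, 2027, which is the last day of the remediation period.
Adding 81 calendar days to August 31, 2027 gives November 20, 2027, which is the date on which the withholding of payment becomes due.

November 20, 2027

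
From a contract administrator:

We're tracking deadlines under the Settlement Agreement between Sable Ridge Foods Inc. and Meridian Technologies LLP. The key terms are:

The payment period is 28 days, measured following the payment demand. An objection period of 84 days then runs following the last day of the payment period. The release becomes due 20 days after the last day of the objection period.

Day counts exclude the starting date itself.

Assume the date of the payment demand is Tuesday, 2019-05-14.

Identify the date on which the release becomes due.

2019-09-23

Adding 28 calendar days to 2019-05-14 gives 2019-06-11, which is the last day of the payment period.
The last day of the objection period: 2019-06-11 + 84 days = 2019-09-03.
The date on which the release becomes due: 2019-09-03 + 20 days = 2019-09-23.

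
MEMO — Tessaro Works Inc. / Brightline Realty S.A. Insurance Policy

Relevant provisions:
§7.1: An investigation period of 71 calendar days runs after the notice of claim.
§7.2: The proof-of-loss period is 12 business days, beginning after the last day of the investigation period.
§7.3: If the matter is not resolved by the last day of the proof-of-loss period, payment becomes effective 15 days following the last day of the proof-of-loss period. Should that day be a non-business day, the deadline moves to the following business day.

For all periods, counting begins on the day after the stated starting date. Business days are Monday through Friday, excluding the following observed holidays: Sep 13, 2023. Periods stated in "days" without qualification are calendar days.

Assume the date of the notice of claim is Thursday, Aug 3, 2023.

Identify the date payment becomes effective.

The last day of the investigation period: 71 calendar days after Aug 3, 2023 is Oct 13, 2023.
The last day of the proof-of-loss period: 12 business days after Friday, Oct 13, 2023, skipping weekends — Oct 16, Oct 17, Oct 18, Oct 19, …, Oct 27, Oct 30, Oct 31 — lands on Tuesday, Oct 31, 2023.
The date payment becomes effective: Oct 31, 2023 + 15 days = Nov 15, 2023. Nov 15, 2023 is a Wednesday and is not a listed holiday, so no roll-forward applies.

Nov 15, 2023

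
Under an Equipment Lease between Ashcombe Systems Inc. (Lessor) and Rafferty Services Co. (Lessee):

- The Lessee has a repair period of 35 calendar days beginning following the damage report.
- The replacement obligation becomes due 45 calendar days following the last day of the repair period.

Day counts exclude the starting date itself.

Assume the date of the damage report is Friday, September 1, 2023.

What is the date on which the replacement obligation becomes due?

November 20, 2023

The last day of the repair period: 35 calendar days after September 1, 2023 is October 6, 2023.
The date on which the replacement obligation becomes due: 45 calendar days after October 6, 2023 is November 20, 2023.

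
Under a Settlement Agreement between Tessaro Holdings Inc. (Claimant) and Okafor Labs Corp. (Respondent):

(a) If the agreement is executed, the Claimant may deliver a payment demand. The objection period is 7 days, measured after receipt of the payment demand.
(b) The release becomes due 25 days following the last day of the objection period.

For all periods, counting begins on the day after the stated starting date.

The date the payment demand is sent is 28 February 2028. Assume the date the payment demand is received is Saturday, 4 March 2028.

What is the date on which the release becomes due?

5 April 2028

The last day of the objection period: 4 March 2028 + 7 days = 11 March 2028.
The date on which the release becomes due: 25 calendar days after 11 March 2028 is 5 April 2028.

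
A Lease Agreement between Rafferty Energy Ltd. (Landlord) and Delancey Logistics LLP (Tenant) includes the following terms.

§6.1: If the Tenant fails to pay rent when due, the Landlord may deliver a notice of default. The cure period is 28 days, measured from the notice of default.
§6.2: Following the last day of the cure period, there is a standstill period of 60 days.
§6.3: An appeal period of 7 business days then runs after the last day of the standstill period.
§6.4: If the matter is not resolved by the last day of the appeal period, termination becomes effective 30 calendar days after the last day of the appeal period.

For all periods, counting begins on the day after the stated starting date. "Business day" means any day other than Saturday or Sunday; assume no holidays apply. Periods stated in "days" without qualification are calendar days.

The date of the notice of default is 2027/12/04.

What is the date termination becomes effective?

2028/04/09

The last day of the cure period: 2027/12/04 + 28 days = 2028/01/01.
Adding 60 calendar days to 2028/01/01 gives 2028/03/01, which is the last day of the standstill period.
From Wednesday, 2028/03/01, 7 business days (Mar 2, Mar 3, Mar 6, Mar 7, Mar 8, Mar 9, Mar 10, skipping weekends) brings us to Friday, 2028/03/10, which is the last day of the appeal period.
The date termination becomes effective: 2028/03/10 + 30 days = 2028/04/09.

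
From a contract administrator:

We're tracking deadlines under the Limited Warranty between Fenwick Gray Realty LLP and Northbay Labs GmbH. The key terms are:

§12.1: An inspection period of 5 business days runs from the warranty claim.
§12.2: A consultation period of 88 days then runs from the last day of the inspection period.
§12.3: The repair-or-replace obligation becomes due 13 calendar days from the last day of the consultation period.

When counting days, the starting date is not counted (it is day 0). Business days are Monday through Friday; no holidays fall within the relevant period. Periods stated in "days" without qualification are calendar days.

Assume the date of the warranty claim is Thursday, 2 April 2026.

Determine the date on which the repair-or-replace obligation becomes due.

19 July 2026

The last day of the inspection period: counting 5 business days from Thursday, 2 April 2026 (Apr 3, Apr 6, Apr 7, Apr 8, Apr 9, skipping weekends) reaches Thursday, 9 April 2026.
The last day of the consultation period: 88 calendar days after 9 April 2026 is 6 July 2026.
The date on which the repair-or-replace obligation becomes due: 13 calendar days after 6 July 2026 is 19 July 2026.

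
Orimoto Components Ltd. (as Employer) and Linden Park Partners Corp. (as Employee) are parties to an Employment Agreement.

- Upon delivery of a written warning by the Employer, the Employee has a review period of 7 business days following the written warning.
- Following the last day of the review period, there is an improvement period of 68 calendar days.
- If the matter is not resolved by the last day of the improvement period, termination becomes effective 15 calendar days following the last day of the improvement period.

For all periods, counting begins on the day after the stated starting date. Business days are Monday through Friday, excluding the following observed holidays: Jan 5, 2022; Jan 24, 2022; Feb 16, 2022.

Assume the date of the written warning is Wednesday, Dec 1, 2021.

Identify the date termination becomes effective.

Mar 3, 2022

From Wednesday, Dec 1, 2021, 7 business days (Dec 2, Dec 3, Dec 6, Dec 7, Dec 8, Dec 9, Dec 10, skipping weekends) brings us to Friday, Dec 10, 2021, which is the last day of the review period.
Adding 68 calendar days to Dec 10, 2021 gives Feb 16, 2022, which is the last day of the improvement period.
Adding 15 calendar days to Feb 16, 2022 gives Mar 3, 2022, which is the date termination becomes effective.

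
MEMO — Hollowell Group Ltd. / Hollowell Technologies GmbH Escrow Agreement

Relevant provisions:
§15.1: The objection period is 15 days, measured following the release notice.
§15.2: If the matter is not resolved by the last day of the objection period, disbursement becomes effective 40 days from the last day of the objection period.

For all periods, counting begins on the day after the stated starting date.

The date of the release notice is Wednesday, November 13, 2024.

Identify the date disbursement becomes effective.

The last day of the objection period: 15 calendar days after November 13, 2024 is November 28, 2024.
The date disbursement becomes effective: 40 calendar days after November 28, 2024 is January 7, 2025.

January 7, 2025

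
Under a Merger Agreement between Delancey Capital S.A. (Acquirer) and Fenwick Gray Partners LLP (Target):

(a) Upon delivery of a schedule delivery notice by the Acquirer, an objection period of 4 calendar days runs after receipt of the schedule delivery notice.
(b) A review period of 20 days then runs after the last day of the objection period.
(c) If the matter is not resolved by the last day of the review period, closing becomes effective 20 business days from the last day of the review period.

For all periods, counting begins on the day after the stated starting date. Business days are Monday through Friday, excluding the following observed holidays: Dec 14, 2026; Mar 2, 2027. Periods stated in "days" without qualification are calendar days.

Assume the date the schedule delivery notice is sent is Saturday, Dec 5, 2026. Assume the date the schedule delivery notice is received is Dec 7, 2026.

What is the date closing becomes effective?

Jan 28, 2027

The last day of the objection period: 4 calendar days after Dec 7, 2026 is Dec 11, 2026.
Adding 20 calendar days to Dec 11, 2026 gives Dec 31, 2026, which is the last day of the review period.
The date closing becomes effective: counting 20 business days from Thursday, Dec 31, 2026 (Jan 1, Jan 4, Jan 5, Jan 6, …, Jan 26, Jan 27, Jan 28, skipping weekends) reaches Thursday, Jan 28, 2027.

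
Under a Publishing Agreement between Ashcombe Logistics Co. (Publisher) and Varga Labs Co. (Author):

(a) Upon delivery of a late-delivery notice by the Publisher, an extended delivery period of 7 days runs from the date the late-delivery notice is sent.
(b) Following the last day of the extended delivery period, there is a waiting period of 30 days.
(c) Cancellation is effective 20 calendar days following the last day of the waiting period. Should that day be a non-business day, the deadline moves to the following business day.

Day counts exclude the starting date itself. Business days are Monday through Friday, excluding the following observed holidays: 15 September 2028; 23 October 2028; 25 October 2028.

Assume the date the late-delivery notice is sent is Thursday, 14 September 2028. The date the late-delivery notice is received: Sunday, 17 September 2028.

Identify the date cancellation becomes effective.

The last day of the extended delivery period: 7 calendar days after 14 September 2028 is 21 September 2028.
The last day of the waiting period: 21 September 2028 + 30 days = 21 October 2028.
Adding 20 calendar days to 21 October 2028 gives 10 November 2028, which is the date cancellation becomes effective. 10 November 2028 is a Friday and is not a listed holiday, so no roll-forward applies.

10 November 2028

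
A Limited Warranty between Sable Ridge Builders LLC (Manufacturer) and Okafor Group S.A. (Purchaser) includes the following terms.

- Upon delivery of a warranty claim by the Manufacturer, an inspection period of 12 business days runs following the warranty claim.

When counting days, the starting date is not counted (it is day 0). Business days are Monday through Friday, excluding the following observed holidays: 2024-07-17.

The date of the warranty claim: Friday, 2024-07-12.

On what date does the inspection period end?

2024-07-31

The last day of the inspection period: 12 business days after Friday, 2024-07-12, skipping weekends and the listed holiday on Jul 17 — Jul 15, Jul 16, Jul 18, Jul 19, …, Jul 29, Jul 30, Jul 31 — lands on Wednesday, 2024-07-31.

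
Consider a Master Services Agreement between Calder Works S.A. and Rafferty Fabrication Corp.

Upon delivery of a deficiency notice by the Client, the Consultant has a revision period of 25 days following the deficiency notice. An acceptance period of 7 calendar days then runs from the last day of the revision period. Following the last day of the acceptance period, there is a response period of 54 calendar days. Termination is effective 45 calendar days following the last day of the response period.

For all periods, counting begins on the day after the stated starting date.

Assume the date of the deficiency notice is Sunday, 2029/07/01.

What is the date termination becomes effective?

2029/11/09

Adding 25 calendar days to 2029/07/01 gives 2029/07/26, which is the last day of the revision period.
Adding 7 calendar days to 2029/07/26 gives 2029/08/02, which is the last day of the acceptance period.
The last day of the response period: 54 calendar days after 2029/08/02 is 2029/09/25.
The date termination becomes effective: 2029/09/25 + 45 days = 2029/11/09.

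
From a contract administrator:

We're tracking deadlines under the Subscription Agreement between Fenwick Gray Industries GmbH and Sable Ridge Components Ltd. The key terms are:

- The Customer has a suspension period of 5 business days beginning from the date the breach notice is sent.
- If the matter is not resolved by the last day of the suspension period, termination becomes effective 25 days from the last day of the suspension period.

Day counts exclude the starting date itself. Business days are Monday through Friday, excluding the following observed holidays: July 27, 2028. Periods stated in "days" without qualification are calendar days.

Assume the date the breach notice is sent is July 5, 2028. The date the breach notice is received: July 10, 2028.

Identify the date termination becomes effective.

The last day of the suspension period: 5 business days after Wednesday, July 5, 2028, skipping weekends — Jul 6, Jul 7, Jul 10, Jul 11, Jul 12 — lands on Wednesday, July 12, 2028.
The date termination becomes effective: July 12, 2028 + 25 days = August 6, 2028.

August 6, 2028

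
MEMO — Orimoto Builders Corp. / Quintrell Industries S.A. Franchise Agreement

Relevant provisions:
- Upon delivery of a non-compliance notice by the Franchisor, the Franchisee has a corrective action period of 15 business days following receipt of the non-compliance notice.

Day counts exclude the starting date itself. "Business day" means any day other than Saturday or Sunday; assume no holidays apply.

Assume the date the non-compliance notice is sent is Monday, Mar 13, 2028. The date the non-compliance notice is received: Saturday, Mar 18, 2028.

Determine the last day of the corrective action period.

The last day of the corrective action period: 15 business days after Saturday, Mar 18, 2028, skipping weekends — Mar 20, Mar 21, Mar 22, Mar 23, …, Apr 5, Apr 6, Apr 7 — lands on Friday, Apr 7, 2028.

Apr 7, 2028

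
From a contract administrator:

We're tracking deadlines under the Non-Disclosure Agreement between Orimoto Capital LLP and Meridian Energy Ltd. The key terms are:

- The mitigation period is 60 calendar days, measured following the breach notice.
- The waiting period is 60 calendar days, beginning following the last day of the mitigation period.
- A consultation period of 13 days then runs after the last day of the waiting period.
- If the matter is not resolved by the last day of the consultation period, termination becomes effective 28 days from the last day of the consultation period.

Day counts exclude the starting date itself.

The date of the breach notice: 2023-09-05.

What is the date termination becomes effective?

The last day of the mitigation period: 60 calendar days after 2023-09-05 is 2023-11-04.
The last day of the waiting period: 60 calendar days after 2023-11-04 is 2024-01-03.
The last day of the consultation period: 2024-01-03 + 13 days = 2024-01-16.
The date termination becomes effective: 2024-01-16 + 28 days = 2024-02-13.

2024-02-13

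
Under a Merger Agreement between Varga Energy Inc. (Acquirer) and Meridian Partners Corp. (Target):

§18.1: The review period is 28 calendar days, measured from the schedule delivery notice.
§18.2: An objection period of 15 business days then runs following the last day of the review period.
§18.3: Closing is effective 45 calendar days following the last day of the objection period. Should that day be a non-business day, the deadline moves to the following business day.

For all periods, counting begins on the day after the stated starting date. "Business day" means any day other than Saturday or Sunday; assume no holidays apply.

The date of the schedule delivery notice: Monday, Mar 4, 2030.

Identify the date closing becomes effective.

Adding 28 calendar days to Mar 4, 2030 gives Apr 1, 2030, which is the last day of the review period.
The last day of the objection period: 15 business days after Monday, Apr 1, 2030, skipping weekends — Apr 2, Apr 3, Apr 4, Apr 5, …, Apr 18, Apr 19, Apr 22 — lands on Monday, Apr 22, 2030.
The date closing becomes effective: 45 calendar days after Apr 22, 2030 is Jun 6, 2030. Jun 6, 2030 is a Thursday, so no roll-forward applies.

Jun 6, 2030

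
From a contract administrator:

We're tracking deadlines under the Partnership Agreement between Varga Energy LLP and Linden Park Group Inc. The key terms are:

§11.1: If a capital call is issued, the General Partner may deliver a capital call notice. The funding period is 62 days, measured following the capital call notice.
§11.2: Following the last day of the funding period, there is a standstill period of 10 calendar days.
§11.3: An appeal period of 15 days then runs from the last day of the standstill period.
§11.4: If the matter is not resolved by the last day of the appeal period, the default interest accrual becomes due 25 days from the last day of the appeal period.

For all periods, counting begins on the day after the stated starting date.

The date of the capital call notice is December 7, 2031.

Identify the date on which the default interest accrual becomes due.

March 28, 2032

The last day of the funding period: December 7, 2031 + 62 days = February 7, 2032.
Adding 10 calendar days to February 7, 2032 gives February 17, 2032, which is the last day of the standstill period.
The last day of the appeal period: 15 calendar days after February 17, 2032 is March 3, 2032.
Adding 25 calendar days to March 3, 2032 gives March 28, 2032, which is the date on which the default interest accrual becomes due.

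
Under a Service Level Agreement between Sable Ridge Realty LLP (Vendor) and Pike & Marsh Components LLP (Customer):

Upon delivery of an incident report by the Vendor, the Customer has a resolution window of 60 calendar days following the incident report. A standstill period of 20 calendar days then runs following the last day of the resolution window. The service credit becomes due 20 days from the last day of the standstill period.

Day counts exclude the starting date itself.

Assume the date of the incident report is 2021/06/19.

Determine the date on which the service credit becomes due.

The last day of the resolution window: 2021/06/19 + 60 days = 2021/08/18.
The last day of the standstill period: 20 calendar days after 2021/08/18 is 2021/09/07.
The date on which the service credit becomes due: 2021/09/07 + 20 days = 2021/09/27.

2021/09/27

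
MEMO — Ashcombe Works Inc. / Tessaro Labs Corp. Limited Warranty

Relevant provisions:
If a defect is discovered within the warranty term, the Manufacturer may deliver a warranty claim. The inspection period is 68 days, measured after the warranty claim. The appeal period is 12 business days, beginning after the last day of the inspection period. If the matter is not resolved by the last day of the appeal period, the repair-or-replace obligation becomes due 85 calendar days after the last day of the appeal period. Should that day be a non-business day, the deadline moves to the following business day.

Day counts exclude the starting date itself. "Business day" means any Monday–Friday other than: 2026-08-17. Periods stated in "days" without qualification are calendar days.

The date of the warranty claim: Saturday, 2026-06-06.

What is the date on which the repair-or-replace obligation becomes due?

Adding 68 calendar days to 2026-06-06 gives 2026-08-13, which is the last day of the inspection period.
The last day of the appeal period: counting 12 business days from Thursday, 2026-08-13 (Aug 14, Aug 18, Aug 19, Aug 20, …, Aug 28, Aug 31, Sep 1, skipping weekends and the listed holiday on Aug 17) reaches Tuesday, 2026-09-01.
The date on which the repair-or-replace obligation becomes due: 2026-09-01 + 85 days = 2026-11-25. 2026-11-25 is a Wednesday and is not a listed holiday, so no roll-forward applies.

2026-11-25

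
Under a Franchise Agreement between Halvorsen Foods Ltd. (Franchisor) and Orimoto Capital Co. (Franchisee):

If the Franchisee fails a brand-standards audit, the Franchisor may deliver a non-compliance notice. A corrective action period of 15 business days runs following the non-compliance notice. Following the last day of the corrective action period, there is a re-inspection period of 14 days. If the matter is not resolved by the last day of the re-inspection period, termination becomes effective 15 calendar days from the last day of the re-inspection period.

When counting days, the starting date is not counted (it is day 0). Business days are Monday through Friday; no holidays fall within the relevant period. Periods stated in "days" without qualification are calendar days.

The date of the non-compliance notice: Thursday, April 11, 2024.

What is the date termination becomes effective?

From Thursday, April 11, 2024, 15 business days (Apr 12, Apr 15, Apr 16, Apr 17, …, Apr 30, May 1, May 2, skipping weekends) brings us to Thursday, May 2, 2024, which is the last day of the corrective action period.
The last day of the re-inspection period: May 2, 2024 + 14 days = May 16, 2024.
The date termination becomes effective: 15 calendar days after May 16, 2024 is May 31, 2024.

May 31, 2024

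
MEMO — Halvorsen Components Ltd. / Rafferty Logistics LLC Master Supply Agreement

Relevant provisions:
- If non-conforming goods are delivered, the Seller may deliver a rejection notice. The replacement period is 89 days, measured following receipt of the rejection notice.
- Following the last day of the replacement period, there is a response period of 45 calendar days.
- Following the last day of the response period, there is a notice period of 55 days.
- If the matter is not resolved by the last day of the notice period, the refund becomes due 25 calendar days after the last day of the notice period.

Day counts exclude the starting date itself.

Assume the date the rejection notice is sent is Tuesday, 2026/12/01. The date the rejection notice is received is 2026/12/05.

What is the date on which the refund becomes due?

Adding 89 calendar days to 2026/12/05 gives 2027/03/04, which is the last day of the replacement period.
Adding 45 calendar days to 2027/03/04 gives 2027/04/18, which is the last day of the response period.
Adding 55 calendar days to 2027/04/18 gives 2027/06/12, which is the last day of the notice period.
Adding 25 calendar days to 2027/06/12 gives 2027/07/07, which is the date on which the refund becomes due.

2027/07/07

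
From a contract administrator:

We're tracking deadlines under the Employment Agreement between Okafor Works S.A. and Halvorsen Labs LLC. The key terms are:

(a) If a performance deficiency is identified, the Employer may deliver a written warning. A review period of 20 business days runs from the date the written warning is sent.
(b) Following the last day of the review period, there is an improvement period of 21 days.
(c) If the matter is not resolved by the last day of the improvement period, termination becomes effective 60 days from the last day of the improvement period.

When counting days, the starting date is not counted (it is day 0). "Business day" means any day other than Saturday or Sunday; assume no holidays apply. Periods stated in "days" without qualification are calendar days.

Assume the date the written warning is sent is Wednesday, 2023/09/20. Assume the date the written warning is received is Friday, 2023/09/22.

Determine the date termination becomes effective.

2024/01/07

The last day of the review period: 20 business days after Wednesday, 2023/09/20, skipping weekends — Sep 21, Sep 22, Sep 25, Sep 26, …, Oct 16, Oct 17, Oct 18 — lands on Wednesday, 2023/10/18.
The last day of the improvement period: 2023/10/18 + 21 days = 2023/11/08.
Adding 60 calendar days to 2023/11/08 gives 2024/01/07, which is the date termination becomes effective.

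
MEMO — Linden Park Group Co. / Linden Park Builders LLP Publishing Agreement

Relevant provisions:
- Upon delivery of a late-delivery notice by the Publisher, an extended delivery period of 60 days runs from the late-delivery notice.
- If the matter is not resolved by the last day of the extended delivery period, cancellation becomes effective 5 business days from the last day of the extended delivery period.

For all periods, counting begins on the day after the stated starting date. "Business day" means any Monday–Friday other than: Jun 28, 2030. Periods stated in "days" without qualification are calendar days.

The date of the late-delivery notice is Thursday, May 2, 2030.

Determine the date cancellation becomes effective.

The last day of the extended delivery period: May 2, 2030 + 60 days = Jul 1, 2030.
The date cancellation becomes effective: 5 business days after Monday, Jul 1, 2030, skipping weekends — Jul 2, Jul 3, Jul 4, Jul 5, Jul 8 — lands on Monday, Jul 8, 2030.

Jul 8, 2030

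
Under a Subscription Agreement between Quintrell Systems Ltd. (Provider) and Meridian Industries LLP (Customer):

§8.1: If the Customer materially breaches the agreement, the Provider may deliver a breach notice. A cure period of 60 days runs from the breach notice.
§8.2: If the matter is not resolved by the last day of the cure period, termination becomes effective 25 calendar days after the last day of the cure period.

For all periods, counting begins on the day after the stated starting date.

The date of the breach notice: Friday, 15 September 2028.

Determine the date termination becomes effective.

9 December 2028

The last day of the cure period: 15 September 2028 + 60 days = 14 November 2028.
The date termination becomes effective: 14 November 2028 + 25 days = 9 December 2028.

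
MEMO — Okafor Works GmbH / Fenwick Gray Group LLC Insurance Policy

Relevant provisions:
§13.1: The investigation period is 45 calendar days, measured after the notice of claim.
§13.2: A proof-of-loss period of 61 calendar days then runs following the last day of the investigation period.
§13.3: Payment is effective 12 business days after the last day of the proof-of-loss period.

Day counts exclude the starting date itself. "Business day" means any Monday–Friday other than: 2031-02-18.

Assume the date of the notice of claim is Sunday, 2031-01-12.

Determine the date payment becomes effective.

The last day of the investigation period: 2031-01-12 + 45 days = 2031-02-26.
Adding 61 calendar days to 2031-02-26 gives 2031-04-28, which is the last day of the proof-of-loss period.
From Monday, 2031-04-28, 12 business days (Apr 29, Apr 30, May 1, May 2, …, May 12, May 13, May 14, skipping weekends) brings us to Wednesday, 2031-05-14, which is the date payment becomes effective.

2031-05-14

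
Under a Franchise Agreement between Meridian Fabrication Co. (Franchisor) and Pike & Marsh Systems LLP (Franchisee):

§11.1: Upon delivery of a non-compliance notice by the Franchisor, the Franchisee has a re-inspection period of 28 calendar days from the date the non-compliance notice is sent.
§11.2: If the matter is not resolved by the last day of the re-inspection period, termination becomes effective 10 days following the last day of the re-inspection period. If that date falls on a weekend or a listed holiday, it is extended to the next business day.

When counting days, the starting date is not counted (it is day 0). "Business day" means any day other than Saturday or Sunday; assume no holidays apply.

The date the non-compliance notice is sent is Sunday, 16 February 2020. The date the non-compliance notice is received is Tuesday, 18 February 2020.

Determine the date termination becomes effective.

The last day of the re-inspection period: 28 calendar days after 16 February 2020 is 15 March 2020.
The date termination becomes effective: 10 calendar days after 15 March 2020 is 25 March 2020. 25 March 2020 is a Wednesday, so no roll-forward applies.

25 March 2020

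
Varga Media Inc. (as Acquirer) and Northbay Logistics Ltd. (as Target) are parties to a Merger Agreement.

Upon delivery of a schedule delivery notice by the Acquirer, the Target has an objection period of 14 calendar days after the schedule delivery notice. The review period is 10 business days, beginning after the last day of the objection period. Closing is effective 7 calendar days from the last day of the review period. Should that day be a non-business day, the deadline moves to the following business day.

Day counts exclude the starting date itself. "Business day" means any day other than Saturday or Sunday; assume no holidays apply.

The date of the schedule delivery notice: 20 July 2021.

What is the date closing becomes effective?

Adding 14 calendar days to 20 July 2021 gives 3 August 2021, which is the last day of the objection period.
The last day of the review period: counting 10 business days from Tuesday, 3 August 2021 (Aug 4, Aug 5, Aug 6, Aug 9, Aug 10, Aug 11, Aug 12, Aug 13, Aug 16, Aug 17, skipping weekends) reaches Tuesday, 17 August 2021.
The date closing becomes effective: 7 calendar days after 17 August 2021 is 24 August 2021. 24 August 2021 is a Tuesday, so no roll-forward applies.

24 August 2021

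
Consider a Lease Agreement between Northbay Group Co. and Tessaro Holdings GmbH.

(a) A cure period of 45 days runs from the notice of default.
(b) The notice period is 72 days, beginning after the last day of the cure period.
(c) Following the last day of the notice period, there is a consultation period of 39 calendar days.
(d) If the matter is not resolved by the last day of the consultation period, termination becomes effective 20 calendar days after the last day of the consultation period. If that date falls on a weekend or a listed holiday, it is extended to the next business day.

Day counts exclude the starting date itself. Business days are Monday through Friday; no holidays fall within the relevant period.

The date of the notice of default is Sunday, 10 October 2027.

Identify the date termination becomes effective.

The last day of the cure period: 45 calendar days after 10 October 2027 is 24 November 2027.
The last day of the notice period: 72 calendar days after 24 November 2027 is 4 February 2028.
The last day of the consultation period: 4 February 2028 + 39 days = 14 March 2028.
Adding 20 calendar days to 14 March 2028 gives 3 April 2028, which is the date termination becomes effective. 3 April 2028 is a Monday, so no roll-forward applies.

3 April 2028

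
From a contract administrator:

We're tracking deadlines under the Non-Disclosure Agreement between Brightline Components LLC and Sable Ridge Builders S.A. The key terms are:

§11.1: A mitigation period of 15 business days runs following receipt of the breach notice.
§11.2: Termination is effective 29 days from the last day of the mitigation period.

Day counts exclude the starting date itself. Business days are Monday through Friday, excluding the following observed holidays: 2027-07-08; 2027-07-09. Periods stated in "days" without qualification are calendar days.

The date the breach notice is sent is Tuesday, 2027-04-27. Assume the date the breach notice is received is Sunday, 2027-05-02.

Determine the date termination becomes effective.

2027-06-19

From Sunday, 2027-05-02, 15 business days (May 3, May 4, May 5, May 6, …, May 19, May 20, May 21, skipping weekends) brings us to Friday, 2027-05-21, which is the last day of the mitigation period.
The date termination becomes effective: 2027-05-21 + 29 days = 2027-06-19.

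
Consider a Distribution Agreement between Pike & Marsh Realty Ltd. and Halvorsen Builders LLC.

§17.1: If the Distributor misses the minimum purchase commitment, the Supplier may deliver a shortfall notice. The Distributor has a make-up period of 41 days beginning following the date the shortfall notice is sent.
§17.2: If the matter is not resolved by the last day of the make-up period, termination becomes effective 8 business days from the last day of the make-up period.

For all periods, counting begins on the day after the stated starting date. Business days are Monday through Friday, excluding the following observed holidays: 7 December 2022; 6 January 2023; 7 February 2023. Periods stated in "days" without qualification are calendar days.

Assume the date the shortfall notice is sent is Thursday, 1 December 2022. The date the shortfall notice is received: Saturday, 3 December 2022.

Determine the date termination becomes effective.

The last day of the make-up period: 1 December 2022 + 41 days = 11 January 2023.
The date termination becomes effective: counting 8 business days from Wednesday, 11 January 2023 (Jan 12, Jan 13, Jan 16, Jan 17, Jan 18, Jan 19, Jan 20, Jan 23, skipping weekends) reaches Monday, 23 January 2023.

23 January 2023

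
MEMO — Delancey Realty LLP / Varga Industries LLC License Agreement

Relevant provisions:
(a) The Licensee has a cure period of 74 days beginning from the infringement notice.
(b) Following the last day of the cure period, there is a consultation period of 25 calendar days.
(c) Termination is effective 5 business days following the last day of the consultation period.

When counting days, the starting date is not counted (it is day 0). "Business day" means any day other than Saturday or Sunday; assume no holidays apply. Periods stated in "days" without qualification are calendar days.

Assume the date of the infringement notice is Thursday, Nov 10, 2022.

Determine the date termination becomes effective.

Feb 24, 2023

The last day of the cure period: Nov 10, 2022 + 74 days = Jan 23, 2023.
Adding 25 calendar days to Jan 23, 2023 gives Feb 17, 2023, which is the last day of the consultation period.
From Friday, Feb 17, 2023, 5 business days (Feb 20, Feb 21, Feb 22, Feb 23, Feb 24, skipping weekends) brings us to Friday, Feb 24, 2023, which is the date termination becomes effective.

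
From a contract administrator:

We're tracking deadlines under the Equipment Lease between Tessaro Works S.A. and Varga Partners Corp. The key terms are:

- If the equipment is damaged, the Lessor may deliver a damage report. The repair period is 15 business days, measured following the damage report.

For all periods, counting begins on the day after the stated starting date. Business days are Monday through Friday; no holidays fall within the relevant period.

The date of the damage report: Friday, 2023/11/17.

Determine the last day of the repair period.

The last day of the repair period: counting 15 business days from Friday, 2023/11/17 (Nov 20, Nov 21, Nov 22, Nov 23, …, Dec 6, Dec 7, Dec 8, skipping weekends) reaches Friday, 2023/12/08.

2023/12/08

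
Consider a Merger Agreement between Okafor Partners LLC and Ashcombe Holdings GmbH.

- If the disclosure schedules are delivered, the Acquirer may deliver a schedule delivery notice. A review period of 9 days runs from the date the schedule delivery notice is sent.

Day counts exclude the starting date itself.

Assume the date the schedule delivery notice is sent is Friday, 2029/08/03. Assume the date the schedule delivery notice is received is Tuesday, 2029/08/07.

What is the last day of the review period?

The last day of the review period: 2029/08/03 + 9 days = 2029/08/12.

2029/08/12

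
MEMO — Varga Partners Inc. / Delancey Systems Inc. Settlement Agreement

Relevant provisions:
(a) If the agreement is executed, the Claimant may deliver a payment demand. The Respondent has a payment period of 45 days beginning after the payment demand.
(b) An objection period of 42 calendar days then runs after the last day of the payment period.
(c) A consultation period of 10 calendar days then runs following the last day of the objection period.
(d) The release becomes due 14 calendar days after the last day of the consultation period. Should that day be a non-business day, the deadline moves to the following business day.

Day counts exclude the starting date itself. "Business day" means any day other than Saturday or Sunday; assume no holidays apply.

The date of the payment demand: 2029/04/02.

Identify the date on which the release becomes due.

2029/07/23

Adding 45 calendar days to 2029/04/02 gives 2029/05/17, which is the last day of the payment period.
Adding 42 calendar days to 2029/05/17 gives 2029/06/28, which is the last day of the objection period.
The last day of the consultation period: 2029/06/28 + 10 days = 2029/07/08.
Adding 14 calendar days to 2029/07/08 gives 2029/07/22, which is the date on which the release becomes due. That falls on a Sunday, so it rolls to the next business day, Monday, 2029/07/23.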